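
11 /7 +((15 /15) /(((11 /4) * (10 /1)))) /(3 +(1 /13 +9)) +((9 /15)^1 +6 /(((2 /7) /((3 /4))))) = 4333771 /241780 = 17.92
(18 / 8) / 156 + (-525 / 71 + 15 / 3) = -35147 / 14768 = -2.38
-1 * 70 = -70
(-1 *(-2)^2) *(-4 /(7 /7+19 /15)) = 120 /17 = 7.06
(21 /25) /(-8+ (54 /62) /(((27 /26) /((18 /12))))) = -651 /5225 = -0.12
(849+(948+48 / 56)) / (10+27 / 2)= 25170 / 329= 76.50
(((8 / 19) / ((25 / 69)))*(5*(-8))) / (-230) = 96 / 475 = 0.20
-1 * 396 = -396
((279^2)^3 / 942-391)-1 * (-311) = 157218614552987 / 314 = 500696224691.04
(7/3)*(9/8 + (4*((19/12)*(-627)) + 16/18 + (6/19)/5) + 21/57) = -190014391/20520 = -9259.96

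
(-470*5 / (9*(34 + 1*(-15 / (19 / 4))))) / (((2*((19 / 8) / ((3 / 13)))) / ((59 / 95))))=-55460 / 217113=-0.26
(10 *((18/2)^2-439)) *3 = -10740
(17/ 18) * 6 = 17/ 3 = 5.67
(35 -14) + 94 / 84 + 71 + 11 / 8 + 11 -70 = 5963 / 168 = 35.49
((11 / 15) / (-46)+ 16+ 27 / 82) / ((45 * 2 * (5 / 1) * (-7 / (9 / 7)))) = -115376 / 17327625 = -0.01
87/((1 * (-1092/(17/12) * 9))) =-0.01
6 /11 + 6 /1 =72 /11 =6.55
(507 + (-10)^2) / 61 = 607 / 61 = 9.95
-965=-965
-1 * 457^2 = -208849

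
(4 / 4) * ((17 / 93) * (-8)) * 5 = -680 / 93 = -7.31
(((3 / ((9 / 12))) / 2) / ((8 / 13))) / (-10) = -13 / 40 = -0.32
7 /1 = 7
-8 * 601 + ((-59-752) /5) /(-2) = -47269 /10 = -4726.90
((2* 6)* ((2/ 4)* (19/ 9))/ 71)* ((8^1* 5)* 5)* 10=76000/ 213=356.81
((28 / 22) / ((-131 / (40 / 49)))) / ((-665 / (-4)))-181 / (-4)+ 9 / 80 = 4868556039 / 107325680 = 45.36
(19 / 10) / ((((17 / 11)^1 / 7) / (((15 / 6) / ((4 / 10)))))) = 7315 / 136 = 53.79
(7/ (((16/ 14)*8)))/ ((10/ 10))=49/ 64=0.77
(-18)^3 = -5832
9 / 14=0.64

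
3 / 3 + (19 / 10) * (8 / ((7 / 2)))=5.34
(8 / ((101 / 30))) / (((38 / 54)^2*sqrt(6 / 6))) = 174960 / 36461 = 4.80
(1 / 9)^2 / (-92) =-1 / 7452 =-0.00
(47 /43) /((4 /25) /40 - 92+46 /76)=-111625 /9333279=-0.01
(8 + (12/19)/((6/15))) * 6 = 1092/19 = 57.47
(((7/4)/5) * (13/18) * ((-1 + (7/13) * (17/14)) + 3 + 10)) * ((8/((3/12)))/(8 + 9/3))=9.31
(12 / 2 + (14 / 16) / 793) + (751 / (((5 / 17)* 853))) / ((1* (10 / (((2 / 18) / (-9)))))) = 65720493151 / 10958149800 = 6.00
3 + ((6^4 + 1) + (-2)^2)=1304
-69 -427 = -496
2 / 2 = 1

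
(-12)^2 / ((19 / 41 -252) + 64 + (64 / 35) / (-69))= -14258160 / 18571559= -0.77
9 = 9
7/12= 0.58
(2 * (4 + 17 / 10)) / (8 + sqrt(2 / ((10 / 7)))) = 456 / 313 - 57 * sqrt(35) / 1565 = 1.24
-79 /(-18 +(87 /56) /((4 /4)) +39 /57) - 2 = 50514 /16771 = 3.01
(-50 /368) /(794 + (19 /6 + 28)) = -75 /455492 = -0.00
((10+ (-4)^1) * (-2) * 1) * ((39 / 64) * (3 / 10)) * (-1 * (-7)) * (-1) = 2457 / 160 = 15.36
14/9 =1.56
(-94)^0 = 1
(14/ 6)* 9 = 21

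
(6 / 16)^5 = 243 / 32768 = 0.01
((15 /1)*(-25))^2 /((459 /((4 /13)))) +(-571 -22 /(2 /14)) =-418175 /663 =-630.73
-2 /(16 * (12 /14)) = -7 /48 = -0.15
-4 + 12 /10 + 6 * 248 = 7426 /5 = 1485.20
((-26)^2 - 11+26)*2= 1382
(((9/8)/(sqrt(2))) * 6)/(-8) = -27 * sqrt(2)/64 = -0.60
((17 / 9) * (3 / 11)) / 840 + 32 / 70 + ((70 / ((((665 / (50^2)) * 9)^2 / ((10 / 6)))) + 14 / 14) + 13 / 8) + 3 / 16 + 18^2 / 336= 13288234961 / 540373680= 24.59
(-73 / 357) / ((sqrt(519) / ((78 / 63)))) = -1898 * sqrt(519) / 3890943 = -0.01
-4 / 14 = -2 / 7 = -0.29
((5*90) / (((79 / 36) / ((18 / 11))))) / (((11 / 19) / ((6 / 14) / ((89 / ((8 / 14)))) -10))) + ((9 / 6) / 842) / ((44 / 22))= -813541484725203 / 140401139032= -5794.41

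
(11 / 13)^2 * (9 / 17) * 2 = 0.76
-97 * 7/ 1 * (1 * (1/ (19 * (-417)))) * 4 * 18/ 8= 2037/ 2641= 0.77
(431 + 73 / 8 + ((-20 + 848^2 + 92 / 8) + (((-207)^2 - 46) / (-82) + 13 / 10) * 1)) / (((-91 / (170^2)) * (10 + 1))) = -1703921598165 / 82082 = -20758772.91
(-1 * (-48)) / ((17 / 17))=48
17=17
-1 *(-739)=739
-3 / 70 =-0.04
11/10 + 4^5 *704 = 7208971/10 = 720897.10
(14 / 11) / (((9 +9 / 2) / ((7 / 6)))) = 98 / 891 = 0.11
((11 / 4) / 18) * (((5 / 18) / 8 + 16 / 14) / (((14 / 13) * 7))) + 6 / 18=0.36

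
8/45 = 0.18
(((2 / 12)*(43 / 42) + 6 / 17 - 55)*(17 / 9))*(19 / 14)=-4434163 / 31752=-139.65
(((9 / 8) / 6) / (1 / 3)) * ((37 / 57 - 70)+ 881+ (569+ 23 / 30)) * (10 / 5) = 2362221 / 1520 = 1554.09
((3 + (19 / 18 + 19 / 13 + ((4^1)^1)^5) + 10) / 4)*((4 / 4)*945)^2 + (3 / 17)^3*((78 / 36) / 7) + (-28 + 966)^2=232958532.22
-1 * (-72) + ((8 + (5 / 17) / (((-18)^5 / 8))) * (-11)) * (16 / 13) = -473808956 / 13049829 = -36.31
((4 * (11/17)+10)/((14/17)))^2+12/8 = 23045/98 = 235.15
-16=-16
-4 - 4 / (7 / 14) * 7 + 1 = -59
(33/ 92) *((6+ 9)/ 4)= 495/ 368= 1.35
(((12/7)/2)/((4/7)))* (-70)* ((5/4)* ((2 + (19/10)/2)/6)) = -2065/32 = -64.53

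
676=676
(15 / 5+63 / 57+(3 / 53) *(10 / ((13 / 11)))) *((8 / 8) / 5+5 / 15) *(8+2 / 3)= 106688 / 5035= 21.19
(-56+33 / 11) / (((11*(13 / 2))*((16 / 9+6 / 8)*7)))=-0.04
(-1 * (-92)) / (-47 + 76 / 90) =-4140 / 2077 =-1.99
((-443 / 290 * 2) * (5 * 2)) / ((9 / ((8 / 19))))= -7088 / 4959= -1.43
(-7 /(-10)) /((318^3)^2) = 7 /10341004328346240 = 0.00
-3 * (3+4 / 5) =-57 / 5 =-11.40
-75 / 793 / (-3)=25 / 793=0.03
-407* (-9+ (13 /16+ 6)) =14245 /16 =890.31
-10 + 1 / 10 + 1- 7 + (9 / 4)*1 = -273 / 20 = -13.65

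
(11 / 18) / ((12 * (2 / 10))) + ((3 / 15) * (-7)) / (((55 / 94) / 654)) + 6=-92580187 / 59400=-1558.59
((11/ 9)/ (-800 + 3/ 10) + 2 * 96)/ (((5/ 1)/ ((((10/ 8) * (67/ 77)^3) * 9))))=188916157849/ 663798982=284.60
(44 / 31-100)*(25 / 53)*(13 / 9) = -993200 / 14787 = -67.17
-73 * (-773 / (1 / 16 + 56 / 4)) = 902864 / 225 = 4012.73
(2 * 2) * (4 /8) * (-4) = -8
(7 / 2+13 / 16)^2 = 4761 / 256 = 18.60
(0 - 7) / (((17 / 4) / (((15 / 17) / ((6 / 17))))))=-70 / 17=-4.12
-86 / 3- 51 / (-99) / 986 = -18289 / 638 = -28.67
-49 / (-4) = 49 / 4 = 12.25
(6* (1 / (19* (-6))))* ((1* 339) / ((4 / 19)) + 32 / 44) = -70883 / 836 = -84.79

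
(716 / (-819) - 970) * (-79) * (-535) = -41033999.62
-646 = -646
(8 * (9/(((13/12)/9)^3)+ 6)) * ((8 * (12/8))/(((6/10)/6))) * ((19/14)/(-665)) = -10121.93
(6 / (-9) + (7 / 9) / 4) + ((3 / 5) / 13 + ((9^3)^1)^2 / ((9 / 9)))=1243570943 / 2340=531440.57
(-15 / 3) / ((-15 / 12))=4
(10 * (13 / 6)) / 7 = 65 / 21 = 3.10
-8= -8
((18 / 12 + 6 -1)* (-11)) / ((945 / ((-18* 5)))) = 6.81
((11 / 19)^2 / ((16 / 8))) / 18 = 121 / 12996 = 0.01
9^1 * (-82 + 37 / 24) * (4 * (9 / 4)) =-52137 / 8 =-6517.12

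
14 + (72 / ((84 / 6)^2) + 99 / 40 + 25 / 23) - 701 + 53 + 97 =-533.07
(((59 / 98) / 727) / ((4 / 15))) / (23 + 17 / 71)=4189 / 31348240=0.00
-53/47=-1.13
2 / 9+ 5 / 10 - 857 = -15413 / 18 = -856.28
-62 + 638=576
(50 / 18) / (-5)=-5 / 9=-0.56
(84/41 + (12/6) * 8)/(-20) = -37/41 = -0.90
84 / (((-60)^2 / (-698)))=-2443 / 150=-16.29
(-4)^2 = 16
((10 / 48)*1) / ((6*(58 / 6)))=5 / 1392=0.00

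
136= 136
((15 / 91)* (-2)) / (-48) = 5 / 728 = 0.01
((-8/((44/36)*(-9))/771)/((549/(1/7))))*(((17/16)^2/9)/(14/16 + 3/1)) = 289/36373211028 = 0.00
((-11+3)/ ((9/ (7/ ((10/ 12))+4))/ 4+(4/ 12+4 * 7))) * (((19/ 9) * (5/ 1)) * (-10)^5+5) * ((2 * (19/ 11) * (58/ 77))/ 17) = 8308159045376/ 183284871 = 45329.21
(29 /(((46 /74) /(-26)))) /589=-27898 /13547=-2.06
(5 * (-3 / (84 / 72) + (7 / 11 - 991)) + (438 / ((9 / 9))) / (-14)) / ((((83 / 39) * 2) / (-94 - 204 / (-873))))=9746865193 / 88561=110058.21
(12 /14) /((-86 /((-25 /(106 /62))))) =2325 /15953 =0.15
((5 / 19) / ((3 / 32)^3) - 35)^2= 80869.83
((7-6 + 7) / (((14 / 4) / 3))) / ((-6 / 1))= -1.14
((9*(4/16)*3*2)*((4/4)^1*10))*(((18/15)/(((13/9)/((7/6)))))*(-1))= -1701/13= -130.85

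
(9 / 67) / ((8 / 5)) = 45 / 536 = 0.08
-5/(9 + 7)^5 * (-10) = 25/524288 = 0.00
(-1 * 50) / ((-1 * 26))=25 / 13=1.92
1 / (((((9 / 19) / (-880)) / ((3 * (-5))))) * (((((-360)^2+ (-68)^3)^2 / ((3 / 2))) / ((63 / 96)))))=5775 / 7192182784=0.00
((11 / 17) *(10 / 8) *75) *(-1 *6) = -12375 / 34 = -363.97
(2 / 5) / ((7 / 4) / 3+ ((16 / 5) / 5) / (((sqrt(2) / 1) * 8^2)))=42000 / 61241 - 360 * sqrt(2) / 61241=0.68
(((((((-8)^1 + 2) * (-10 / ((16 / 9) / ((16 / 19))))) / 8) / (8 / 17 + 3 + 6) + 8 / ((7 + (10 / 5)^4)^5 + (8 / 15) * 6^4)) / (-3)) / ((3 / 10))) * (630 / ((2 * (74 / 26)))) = -24006193953625 / 520402029899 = -46.13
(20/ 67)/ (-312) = -5/ 5226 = -0.00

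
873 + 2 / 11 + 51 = 10166 / 11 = 924.18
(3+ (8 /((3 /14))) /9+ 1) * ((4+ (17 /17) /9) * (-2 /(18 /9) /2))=-4070 /243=-16.75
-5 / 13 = -0.38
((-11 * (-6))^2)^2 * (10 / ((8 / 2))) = 47436840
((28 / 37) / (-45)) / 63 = -4 / 14985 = -0.00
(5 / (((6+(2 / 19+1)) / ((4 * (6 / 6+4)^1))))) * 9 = 380 / 3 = 126.67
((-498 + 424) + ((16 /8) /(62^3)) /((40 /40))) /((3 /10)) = -44090675 /178746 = -246.67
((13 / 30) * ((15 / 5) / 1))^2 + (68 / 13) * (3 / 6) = 5597 / 1300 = 4.31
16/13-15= -13.77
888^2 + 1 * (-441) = 788103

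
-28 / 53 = -0.53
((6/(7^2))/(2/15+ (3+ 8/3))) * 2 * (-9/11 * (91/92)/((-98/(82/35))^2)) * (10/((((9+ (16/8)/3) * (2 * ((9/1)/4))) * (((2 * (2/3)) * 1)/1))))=-0.00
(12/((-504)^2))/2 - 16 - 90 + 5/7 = -4457375/42336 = -105.29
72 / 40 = 9 / 5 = 1.80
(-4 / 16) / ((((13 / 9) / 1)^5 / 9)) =-0.36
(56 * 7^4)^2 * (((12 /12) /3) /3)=18078415936 /9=2008712881.78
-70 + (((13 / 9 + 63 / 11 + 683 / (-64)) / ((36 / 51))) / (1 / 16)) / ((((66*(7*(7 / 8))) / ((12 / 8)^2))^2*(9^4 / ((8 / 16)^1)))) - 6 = -152976626576945 / 2012850344736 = -76.00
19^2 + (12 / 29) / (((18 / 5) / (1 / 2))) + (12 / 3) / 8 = 62911 / 174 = 361.56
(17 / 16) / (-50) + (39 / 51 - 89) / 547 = -1358083 / 7439200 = -0.18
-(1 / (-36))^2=-1 / 1296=-0.00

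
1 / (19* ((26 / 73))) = 73 / 494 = 0.15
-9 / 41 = -0.22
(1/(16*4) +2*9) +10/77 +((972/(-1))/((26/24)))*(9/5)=-1596.87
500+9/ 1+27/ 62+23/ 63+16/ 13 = 25949149/ 50778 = 511.03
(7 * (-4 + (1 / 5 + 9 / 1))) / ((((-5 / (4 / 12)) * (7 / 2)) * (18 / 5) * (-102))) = 0.00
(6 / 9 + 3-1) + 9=35 / 3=11.67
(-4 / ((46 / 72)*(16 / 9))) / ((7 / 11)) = -891 / 161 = -5.53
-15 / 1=-15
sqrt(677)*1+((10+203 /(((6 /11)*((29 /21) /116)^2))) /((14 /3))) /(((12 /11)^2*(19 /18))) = sqrt(677)+476622267 /1064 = 447979.28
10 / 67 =0.15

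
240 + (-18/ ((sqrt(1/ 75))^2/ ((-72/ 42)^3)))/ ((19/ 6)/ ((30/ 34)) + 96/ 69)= 5677532880/ 3535987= 1605.64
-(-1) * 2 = 2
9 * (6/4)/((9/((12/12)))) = 3/2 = 1.50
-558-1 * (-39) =-519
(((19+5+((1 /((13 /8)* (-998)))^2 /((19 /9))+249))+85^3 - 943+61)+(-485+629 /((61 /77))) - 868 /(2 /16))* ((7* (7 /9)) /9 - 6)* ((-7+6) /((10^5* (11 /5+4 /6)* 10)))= 170193357428960063 /149011523487450000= 1.14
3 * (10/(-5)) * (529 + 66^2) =-29310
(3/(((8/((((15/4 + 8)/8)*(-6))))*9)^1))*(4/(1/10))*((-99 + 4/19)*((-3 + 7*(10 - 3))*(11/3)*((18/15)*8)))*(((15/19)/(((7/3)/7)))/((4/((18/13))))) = 9039359835/4693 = 1926136.76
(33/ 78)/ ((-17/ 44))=-242/ 221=-1.10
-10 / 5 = -2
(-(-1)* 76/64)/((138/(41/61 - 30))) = -0.25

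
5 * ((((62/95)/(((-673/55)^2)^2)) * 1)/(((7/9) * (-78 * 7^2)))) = -851008125/17380062353032561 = -0.00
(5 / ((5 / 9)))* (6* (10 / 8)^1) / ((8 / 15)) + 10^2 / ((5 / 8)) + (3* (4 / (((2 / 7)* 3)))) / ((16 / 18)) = 302.31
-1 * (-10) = 10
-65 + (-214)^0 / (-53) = -3446 / 53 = -65.02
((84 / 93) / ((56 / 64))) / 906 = 16 / 14043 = 0.00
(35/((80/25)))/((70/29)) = 4.53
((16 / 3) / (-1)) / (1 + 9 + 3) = -16 / 39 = -0.41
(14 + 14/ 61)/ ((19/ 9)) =7812/ 1159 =6.74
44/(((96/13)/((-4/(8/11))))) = -1573/48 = -32.77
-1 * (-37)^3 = 50653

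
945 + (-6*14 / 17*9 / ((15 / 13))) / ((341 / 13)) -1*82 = 24971467 / 28985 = 861.53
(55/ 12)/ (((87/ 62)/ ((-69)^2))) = 901945/ 58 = 15550.78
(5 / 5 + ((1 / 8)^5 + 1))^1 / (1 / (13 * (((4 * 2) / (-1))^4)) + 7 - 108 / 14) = -5963867 / 2129864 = -2.80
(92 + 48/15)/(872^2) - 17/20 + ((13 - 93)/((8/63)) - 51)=-681.85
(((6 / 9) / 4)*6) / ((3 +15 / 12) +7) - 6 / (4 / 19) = -2557 / 90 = -28.41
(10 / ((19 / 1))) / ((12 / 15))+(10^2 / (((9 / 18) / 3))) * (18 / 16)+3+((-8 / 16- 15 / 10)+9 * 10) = 29133 / 38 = 766.66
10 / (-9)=-10 / 9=-1.11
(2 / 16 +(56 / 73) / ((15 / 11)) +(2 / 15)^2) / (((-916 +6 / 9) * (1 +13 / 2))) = -92681 / 902061000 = -0.00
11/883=0.01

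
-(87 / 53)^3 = -4.42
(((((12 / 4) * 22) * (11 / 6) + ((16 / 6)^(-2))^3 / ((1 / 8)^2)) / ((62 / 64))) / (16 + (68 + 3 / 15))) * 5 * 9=66.85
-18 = -18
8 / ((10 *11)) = 0.07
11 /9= 1.22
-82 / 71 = -1.15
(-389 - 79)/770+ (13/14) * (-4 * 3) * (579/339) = -854412/43505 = -19.64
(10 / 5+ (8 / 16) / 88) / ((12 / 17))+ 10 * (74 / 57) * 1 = 634979 / 40128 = 15.82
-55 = -55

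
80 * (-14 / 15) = -224 / 3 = -74.67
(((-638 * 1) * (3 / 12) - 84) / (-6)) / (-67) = -487 / 804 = -0.61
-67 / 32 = -2.09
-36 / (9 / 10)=-40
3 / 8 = 0.38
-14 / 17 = -0.82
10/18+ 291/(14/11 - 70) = -103/28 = -3.68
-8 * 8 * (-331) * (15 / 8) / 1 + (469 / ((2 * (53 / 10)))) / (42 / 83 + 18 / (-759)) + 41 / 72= 64111826411 / 1610352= 39812.31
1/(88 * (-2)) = -0.01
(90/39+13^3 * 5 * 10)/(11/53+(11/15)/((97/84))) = 36708796400/281567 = 130373.22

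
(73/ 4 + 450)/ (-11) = -1873/ 44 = -42.57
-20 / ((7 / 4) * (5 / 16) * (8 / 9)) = -288 / 7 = -41.14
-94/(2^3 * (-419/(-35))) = -1645/1676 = -0.98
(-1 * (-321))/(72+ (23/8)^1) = 2568/599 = 4.29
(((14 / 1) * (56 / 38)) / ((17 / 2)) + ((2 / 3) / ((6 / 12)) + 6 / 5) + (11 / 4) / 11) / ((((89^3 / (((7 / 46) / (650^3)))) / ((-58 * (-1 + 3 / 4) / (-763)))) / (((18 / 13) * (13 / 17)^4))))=-0.00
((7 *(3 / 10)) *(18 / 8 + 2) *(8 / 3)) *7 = 833 / 5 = 166.60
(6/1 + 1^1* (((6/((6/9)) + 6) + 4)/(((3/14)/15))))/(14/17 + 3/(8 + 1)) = 68136/59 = 1154.85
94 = 94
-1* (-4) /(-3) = -4 /3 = -1.33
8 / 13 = 0.62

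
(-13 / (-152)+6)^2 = 855625 / 23104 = 37.03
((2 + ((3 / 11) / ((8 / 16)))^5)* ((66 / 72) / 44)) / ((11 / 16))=329878 / 5314683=0.06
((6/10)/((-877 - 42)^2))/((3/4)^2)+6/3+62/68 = 1254173629/430726110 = 2.91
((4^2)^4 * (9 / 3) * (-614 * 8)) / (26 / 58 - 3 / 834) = -2595261251584 / 1195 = -2171766737.73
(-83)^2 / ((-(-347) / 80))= 551120 / 347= 1588.24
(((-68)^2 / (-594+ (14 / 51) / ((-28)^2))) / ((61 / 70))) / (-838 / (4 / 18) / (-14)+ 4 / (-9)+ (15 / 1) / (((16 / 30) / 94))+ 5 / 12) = -14559773760 / 4747960553083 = -0.00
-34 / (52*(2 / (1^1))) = -17 / 52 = -0.33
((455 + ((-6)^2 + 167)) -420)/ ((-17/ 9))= -126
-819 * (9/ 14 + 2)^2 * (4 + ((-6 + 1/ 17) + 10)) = -21943701/ 476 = -46100.21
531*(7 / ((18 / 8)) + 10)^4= 11438788784 / 729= 15691068.29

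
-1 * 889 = -889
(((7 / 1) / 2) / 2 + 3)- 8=-13 / 4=-3.25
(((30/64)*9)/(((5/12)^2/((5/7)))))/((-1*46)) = -243/644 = -0.38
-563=-563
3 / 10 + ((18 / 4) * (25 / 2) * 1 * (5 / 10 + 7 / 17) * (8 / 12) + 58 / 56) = 42277 / 1190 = 35.53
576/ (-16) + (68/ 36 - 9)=-388/ 9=-43.11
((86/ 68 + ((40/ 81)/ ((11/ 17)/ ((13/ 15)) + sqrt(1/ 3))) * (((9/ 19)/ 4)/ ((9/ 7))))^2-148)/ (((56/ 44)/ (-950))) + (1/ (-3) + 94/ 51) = 534006363444125 * sqrt(3)/ 3733092280539 + 1410707451295799176729/ 12946364028909252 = 109213.30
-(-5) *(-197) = -985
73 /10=7.30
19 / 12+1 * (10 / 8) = 17 / 6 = 2.83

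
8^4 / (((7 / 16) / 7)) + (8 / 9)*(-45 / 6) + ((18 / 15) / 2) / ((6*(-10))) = 19658797 / 300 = 65529.32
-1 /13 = -0.08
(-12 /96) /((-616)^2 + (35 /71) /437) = -31027 /94187050776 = -0.00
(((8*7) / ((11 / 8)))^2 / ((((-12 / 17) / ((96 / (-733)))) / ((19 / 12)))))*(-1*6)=-259309568 / 88693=-2923.68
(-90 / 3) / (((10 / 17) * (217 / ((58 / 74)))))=-1479 / 8029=-0.18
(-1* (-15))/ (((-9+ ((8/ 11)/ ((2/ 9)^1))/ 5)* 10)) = -55/ 306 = -0.18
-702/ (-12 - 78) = 39/ 5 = 7.80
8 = 8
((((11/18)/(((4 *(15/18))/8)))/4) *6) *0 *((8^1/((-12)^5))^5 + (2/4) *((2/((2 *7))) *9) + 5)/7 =0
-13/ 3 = -4.33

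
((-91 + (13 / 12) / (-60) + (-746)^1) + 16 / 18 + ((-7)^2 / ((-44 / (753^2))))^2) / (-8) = -1447349235340753 / 29040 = -49839849701.82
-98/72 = -49/36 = -1.36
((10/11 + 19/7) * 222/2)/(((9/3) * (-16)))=-10323/1232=-8.38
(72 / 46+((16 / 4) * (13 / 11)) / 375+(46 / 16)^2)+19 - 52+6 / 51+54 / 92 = -2317579877 / 103224000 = -22.45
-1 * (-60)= 60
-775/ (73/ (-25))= 19375/ 73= 265.41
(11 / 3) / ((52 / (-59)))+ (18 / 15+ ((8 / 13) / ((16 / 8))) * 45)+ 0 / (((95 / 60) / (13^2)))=8491 / 780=10.89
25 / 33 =0.76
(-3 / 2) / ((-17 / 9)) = 27 / 34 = 0.79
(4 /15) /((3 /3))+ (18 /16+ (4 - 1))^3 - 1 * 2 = 525743 /7680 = 68.46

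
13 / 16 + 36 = 36.81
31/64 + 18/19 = 1741/1216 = 1.43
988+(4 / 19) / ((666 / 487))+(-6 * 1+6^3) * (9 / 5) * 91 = 35386.15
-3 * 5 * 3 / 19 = -45 / 19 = -2.37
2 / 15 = 0.13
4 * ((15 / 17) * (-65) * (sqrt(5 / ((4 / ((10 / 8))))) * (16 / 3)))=-26000 / 17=-1529.41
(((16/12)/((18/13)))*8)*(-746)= -155168/27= -5746.96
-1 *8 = -8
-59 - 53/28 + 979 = 25707/28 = 918.11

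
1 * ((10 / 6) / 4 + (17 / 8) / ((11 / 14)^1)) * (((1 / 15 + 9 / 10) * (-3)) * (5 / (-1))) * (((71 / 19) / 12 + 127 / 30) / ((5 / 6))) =468959 / 1900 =246.82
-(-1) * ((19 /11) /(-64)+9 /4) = 1565 /704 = 2.22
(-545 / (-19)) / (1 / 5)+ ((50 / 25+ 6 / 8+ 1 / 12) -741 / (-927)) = 147.05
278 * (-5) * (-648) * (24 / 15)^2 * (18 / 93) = 69175296 / 155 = 446292.23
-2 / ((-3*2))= 1 / 3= 0.33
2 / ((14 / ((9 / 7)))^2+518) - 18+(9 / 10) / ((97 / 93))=-428478993 / 25007570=-17.13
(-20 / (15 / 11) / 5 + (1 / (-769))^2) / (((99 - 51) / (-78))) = 338258297 / 70963320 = 4.77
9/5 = 1.80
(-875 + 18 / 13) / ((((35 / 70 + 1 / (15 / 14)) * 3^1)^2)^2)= -113570000 / 44444413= -2.56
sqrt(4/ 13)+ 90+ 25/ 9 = 2 * sqrt(13)/ 13+ 835/ 9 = 93.33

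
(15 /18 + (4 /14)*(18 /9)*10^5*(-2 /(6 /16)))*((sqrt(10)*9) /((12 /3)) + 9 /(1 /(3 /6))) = -38399895*sqrt(10) /56-38399895 /28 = -3539837.86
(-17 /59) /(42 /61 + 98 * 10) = -1037 /3529498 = -0.00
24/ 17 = 1.41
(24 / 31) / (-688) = -3 / 2666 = -0.00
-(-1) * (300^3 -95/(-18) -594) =485989403/18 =26999411.28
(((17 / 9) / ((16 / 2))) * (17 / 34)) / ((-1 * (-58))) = 17 / 8352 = 0.00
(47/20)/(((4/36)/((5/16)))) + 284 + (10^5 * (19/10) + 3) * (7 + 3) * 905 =110049756199/64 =1719527440.61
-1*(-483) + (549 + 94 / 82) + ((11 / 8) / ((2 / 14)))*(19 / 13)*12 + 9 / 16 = 10255061 / 8528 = 1202.52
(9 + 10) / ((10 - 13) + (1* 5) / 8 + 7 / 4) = -152 / 5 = -30.40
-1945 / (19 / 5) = -9725 / 19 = -511.84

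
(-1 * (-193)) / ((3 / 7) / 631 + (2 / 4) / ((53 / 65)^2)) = 4789238258 / 18678679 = 256.40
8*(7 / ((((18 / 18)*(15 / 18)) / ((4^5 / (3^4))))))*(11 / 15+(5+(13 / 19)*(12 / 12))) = 209764352 / 38475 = 5451.96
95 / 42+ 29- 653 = -26113 / 42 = -621.74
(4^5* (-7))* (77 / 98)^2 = -30976 / 7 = -4425.14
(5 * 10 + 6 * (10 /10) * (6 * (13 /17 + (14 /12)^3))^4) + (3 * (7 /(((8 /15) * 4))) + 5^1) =5571499419391141 /23380534656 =238296.49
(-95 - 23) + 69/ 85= -9961/ 85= -117.19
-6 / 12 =-1 / 2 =-0.50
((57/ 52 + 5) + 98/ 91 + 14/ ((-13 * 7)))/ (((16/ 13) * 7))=365/ 448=0.81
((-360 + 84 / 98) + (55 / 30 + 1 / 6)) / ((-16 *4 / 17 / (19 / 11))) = 201875 / 1232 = 163.86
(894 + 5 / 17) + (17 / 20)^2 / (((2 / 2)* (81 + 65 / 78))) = 1492949339 / 1669400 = 894.30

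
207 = 207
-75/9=-25/3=-8.33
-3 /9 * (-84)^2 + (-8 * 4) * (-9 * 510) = 144528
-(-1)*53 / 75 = 53 / 75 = 0.71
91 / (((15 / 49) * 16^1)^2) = 218491 / 57600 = 3.79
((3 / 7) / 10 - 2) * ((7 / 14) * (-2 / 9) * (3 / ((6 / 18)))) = 137 / 70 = 1.96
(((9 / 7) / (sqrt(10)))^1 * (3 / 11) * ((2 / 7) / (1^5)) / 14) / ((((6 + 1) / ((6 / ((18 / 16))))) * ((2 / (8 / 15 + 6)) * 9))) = 8 * sqrt(10) / 40425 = 0.00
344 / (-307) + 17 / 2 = 4531 / 614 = 7.38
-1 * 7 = -7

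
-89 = -89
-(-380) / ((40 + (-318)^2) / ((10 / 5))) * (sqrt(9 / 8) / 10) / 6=19 * sqrt(2) / 202328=0.00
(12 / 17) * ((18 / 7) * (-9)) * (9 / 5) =-17496 / 595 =-29.41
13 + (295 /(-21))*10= -2677 /21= -127.48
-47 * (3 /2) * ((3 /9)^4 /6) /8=-47 /2592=-0.02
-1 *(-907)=907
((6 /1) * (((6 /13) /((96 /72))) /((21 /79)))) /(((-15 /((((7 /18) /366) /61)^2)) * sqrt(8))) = -553 * sqrt(2) /13996483750080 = -0.00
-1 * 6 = -6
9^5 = 59049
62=62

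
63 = 63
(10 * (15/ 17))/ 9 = 0.98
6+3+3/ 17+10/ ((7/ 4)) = 1772/ 119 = 14.89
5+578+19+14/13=7840/13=603.08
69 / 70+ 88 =6229 / 70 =88.99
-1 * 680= -680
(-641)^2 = 410881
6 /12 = 1 /2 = 0.50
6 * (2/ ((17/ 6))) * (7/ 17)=504/ 289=1.74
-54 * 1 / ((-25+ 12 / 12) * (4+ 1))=9 / 20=0.45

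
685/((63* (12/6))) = 685/126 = 5.44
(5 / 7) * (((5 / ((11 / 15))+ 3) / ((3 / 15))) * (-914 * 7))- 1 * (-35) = -2467415 / 11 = -224310.45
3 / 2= 1.50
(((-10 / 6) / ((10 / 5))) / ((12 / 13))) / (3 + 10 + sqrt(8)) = -845 / 11592 + 65*sqrt(2) / 5796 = -0.06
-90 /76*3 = -135 /38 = -3.55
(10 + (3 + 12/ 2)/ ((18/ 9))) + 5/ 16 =237/ 16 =14.81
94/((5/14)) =1316/5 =263.20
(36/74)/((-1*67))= -18/2479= -0.01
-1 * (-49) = 49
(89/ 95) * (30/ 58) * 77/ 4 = 20559/ 2204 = 9.33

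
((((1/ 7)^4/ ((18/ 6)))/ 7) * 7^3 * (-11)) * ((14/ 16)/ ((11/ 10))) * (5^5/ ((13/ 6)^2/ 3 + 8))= -140625/ 7231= -19.45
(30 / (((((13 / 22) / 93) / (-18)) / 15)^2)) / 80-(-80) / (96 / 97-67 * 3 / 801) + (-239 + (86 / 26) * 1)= 2189540811736774 / 3233477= 677147482.95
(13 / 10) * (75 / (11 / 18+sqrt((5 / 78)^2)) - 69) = 21606 / 395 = 54.70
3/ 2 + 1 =5/ 2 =2.50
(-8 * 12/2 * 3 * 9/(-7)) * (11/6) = 2376/7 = 339.43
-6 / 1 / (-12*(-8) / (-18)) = 9 / 8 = 1.12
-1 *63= -63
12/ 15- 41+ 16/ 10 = -193/ 5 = -38.60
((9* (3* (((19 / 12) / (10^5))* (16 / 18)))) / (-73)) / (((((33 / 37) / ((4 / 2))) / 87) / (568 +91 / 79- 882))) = 100772941 / 317185000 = 0.32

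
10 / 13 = 0.77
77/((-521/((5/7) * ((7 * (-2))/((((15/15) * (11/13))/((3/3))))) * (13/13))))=910/521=1.75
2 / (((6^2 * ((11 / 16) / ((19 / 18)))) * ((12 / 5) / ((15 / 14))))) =475 / 12474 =0.04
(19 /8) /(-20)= -19 /160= -0.12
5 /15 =1 /3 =0.33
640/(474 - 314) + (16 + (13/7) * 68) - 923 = -5437/7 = -776.71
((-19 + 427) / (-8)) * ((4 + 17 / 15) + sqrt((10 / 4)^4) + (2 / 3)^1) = -12291 / 20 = -614.55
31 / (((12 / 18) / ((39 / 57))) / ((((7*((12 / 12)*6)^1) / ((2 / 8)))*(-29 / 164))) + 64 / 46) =16934463 / 742115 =22.82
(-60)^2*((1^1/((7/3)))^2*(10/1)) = 324000/49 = 6612.24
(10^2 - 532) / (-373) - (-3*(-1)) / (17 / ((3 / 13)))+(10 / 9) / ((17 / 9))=140605 / 82433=1.71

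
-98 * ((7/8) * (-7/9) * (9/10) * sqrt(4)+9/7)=-119/20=-5.95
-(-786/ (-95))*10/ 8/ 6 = -131/ 76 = -1.72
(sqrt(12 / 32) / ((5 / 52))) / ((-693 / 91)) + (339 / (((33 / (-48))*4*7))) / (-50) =678 / 1925 - 169*sqrt(6) / 495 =-0.48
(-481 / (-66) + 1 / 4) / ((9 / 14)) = 6965 / 594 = 11.73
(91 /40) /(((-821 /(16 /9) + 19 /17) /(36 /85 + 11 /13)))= -19642 /3132725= -0.01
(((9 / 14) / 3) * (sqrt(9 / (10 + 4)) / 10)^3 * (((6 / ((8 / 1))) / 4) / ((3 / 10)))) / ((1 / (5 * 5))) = 81 * sqrt(14) / 175616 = 0.00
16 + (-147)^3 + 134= -3176373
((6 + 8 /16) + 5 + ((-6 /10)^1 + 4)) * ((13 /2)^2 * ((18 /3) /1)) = 75543 /20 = 3777.15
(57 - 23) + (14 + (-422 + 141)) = -233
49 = 49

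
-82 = -82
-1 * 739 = -739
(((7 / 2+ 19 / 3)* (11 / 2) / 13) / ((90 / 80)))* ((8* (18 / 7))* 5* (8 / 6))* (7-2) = 2535.78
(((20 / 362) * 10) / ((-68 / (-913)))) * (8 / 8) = 22825 / 3077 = 7.42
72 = 72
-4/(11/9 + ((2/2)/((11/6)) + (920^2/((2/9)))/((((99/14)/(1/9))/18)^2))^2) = -4743684/110084201972336695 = -0.00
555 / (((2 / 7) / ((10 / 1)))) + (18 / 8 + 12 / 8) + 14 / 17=19429.57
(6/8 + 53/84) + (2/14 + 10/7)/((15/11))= 38/15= 2.53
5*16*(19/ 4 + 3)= 620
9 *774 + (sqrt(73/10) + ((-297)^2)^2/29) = sqrt(730)/10 + 7781029695/29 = 268311371.49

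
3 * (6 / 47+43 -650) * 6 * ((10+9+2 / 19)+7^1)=-254653344 / 893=-285166.12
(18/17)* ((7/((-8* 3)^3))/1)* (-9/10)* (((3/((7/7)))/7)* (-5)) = -9/8704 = -0.00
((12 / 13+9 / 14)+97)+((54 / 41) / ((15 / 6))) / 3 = 3684047 / 37310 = 98.74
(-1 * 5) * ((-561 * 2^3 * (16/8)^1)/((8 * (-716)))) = -2805/358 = -7.84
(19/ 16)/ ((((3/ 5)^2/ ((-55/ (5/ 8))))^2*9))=5747500/ 729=7884.09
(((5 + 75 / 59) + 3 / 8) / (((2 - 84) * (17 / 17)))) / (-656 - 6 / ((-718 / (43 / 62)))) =34911673 / 282560854888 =0.00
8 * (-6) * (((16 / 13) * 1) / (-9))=256 / 39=6.56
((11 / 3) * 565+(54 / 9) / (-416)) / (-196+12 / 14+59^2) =9048977 / 14352624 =0.63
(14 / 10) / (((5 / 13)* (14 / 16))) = 104 / 25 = 4.16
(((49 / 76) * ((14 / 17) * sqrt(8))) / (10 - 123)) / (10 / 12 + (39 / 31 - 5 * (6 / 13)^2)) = -10781862 * sqrt(2) / 1177494239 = -0.01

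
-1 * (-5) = 5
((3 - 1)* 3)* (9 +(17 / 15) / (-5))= 1316 / 25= 52.64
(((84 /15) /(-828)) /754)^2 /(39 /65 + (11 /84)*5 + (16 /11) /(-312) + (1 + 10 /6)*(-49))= -3773 /6068816287708005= -0.00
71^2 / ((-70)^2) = 1.03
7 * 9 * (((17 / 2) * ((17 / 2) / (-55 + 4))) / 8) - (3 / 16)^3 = -45723 / 4096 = -11.16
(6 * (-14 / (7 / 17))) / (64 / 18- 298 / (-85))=-78030 / 2701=-28.89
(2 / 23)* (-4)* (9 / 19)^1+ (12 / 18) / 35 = -6686 / 45885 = -0.15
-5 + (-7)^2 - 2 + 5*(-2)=32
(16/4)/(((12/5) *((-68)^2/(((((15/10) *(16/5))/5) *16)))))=0.01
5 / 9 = 0.56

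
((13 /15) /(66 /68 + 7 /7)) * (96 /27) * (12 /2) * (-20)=-113152 /603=-187.65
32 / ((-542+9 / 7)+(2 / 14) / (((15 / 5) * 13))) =-4368 / 73807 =-0.06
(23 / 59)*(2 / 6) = 23 / 177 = 0.13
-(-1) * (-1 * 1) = -1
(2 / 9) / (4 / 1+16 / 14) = 0.04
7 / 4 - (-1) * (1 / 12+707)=4253 / 6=708.83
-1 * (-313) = 313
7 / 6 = 1.17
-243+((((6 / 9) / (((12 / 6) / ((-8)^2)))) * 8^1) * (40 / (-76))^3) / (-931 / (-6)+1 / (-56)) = -8694434381 / 35755967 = -243.16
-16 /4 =-4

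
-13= -13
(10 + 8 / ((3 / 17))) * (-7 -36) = -7138 / 3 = -2379.33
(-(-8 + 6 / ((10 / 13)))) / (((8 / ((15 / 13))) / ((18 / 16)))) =27 / 832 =0.03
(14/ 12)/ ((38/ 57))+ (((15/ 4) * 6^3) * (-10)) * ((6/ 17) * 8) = -1555081/ 68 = -22868.84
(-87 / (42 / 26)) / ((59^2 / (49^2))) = -129311 / 3481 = -37.15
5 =5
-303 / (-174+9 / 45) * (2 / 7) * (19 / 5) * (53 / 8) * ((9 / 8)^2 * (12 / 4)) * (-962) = -35663457843 / 778624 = -45803.18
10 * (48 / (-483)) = -160 / 161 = -0.99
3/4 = 0.75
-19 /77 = -0.25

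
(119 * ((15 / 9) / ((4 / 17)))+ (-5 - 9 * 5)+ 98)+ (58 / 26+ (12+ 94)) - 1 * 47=148535 / 156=952.15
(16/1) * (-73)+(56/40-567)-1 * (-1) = -8663/5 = -1732.60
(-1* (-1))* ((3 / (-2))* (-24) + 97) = 133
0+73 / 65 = 73 / 65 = 1.12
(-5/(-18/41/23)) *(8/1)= 18860/9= 2095.56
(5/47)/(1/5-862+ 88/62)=-775/6267873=-0.00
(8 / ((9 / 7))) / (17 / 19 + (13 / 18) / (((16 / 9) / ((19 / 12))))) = 19456 / 4809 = 4.05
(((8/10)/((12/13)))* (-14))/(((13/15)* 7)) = -2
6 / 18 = 0.33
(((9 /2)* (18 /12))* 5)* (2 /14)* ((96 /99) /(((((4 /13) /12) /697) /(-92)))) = -900300960 /77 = -11692220.26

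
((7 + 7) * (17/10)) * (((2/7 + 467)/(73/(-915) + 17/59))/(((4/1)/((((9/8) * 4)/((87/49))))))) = 33821.01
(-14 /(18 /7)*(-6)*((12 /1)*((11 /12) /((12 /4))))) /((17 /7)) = 7546 /153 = 49.32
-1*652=-652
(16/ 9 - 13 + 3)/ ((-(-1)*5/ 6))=-148/ 15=-9.87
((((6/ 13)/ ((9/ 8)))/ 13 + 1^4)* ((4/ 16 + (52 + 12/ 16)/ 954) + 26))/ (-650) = -52499263/ 1257562800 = -0.04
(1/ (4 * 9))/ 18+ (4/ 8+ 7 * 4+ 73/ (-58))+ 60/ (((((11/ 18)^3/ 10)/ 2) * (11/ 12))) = 1585662638909/ 275133672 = 5763.24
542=542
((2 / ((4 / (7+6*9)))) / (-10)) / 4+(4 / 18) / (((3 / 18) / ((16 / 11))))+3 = 11027 / 2640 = 4.18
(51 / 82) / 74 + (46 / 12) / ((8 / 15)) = 174659 / 24272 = 7.20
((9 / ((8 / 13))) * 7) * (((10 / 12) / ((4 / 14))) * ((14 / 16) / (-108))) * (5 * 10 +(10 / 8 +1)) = -4659655 / 36864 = -126.40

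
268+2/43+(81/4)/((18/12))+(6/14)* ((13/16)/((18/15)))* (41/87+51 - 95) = 32192401/119712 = 268.92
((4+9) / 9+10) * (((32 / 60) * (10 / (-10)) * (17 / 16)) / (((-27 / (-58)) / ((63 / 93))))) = -355453 / 37665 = -9.44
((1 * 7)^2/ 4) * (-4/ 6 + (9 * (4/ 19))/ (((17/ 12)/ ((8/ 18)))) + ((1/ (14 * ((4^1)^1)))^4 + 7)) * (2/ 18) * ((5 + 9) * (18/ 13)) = 5078382509/ 27783168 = 182.79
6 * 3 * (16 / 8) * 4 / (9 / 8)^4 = 65536 / 729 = 89.90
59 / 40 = 1.48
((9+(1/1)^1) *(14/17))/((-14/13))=-130/17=-7.65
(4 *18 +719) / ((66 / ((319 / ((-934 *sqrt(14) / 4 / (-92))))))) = 150742 *sqrt(14) / 1401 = 402.59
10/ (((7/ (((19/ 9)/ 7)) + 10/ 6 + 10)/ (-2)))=-285/ 497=-0.57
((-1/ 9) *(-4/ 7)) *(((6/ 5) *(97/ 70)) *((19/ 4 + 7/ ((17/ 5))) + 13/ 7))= 5335/ 5831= 0.91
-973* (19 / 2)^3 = -6673807 / 8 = -834225.88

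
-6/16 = -0.38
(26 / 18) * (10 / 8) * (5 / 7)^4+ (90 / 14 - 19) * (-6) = 6560369 / 86436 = 75.90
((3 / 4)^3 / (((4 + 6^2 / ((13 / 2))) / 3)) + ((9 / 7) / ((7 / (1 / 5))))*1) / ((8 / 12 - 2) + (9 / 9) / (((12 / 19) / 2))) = 988227 / 10693760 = 0.09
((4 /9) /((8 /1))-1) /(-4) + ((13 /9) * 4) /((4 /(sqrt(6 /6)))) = 121 /72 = 1.68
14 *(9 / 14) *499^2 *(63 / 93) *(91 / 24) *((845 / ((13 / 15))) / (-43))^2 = 1357038798058125 / 458552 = 2959400020.19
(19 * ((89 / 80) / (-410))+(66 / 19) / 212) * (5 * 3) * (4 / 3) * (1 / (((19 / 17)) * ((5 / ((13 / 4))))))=-256721777 / 627562400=-0.41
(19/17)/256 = 19/4352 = 0.00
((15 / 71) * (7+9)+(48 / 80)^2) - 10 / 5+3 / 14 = 48571 / 24850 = 1.95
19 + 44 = 63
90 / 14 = 45 / 7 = 6.43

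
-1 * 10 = -10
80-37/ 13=1003/ 13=77.15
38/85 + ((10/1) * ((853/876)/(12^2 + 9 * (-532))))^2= 157224604414117/351683156600640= 0.45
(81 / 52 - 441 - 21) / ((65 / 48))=-287316 / 845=-340.02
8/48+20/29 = 149/174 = 0.86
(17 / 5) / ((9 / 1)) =17 / 45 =0.38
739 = 739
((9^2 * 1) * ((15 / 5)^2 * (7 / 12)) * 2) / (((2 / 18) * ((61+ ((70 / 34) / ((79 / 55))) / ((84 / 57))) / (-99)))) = -4070877426 / 332917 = -12227.90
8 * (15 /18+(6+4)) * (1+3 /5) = 416 /3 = 138.67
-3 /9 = -1 /3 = -0.33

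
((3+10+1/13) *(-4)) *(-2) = 1360/13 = 104.62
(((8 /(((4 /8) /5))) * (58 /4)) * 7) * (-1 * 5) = -40600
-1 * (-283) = 283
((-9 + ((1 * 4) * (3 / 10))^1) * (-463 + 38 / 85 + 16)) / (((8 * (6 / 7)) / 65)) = 44903131 / 1360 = 33017.01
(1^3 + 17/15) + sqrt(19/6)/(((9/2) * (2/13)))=32/15 + 13 * sqrt(114)/54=4.70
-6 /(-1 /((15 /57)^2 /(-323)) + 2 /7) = -1050 /816271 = -0.00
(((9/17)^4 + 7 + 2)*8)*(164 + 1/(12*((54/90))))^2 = 1470848337125/751689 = 1956724.57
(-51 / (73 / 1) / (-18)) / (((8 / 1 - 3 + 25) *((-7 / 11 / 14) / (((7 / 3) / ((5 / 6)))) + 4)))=1309 / 4030695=0.00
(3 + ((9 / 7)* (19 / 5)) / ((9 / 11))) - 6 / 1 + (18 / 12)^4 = 4499 / 560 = 8.03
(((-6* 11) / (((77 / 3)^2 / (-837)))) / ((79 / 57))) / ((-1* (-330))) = 429381 / 2341955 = 0.18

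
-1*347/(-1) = 347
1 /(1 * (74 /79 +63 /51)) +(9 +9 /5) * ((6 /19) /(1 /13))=12413989 /277115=44.80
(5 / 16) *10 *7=175 / 8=21.88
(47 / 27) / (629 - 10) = 47 / 16713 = 0.00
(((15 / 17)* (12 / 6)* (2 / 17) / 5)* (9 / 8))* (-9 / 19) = -243 / 10982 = -0.02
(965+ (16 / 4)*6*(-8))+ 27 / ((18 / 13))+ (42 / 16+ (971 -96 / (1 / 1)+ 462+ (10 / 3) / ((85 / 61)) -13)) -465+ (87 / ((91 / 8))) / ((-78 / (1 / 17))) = 799538413 / 482664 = 1656.51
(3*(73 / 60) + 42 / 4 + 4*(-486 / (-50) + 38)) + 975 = 1180.03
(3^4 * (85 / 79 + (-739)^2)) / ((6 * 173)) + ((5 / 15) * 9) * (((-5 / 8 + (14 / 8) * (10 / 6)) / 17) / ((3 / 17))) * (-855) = 4445283327 / 109336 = 40657.09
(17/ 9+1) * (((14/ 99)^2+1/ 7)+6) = 10993190/ 617463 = 17.80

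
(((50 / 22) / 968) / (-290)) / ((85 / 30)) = -15 / 5249464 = -0.00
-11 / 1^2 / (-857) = 11 / 857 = 0.01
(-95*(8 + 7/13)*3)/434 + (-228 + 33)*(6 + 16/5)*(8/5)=-2876.01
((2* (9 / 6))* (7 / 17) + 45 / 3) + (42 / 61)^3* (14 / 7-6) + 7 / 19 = 1121577407 / 73314863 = 15.30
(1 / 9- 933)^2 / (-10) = -35246408 / 405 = -87028.17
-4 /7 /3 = -4 /21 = -0.19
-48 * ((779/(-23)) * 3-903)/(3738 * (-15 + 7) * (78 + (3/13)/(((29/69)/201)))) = -2903654/339181759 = -0.01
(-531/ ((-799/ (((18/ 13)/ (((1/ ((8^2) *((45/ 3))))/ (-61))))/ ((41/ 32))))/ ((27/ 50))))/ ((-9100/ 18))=217617767424/ 4844237125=44.92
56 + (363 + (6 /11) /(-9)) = 13825 /33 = 418.94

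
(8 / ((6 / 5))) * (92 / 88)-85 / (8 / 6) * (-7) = 59825 / 132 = 453.22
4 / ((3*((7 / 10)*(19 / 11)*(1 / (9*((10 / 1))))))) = 13200 / 133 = 99.25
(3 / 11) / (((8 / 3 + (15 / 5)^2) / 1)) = 9 / 385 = 0.02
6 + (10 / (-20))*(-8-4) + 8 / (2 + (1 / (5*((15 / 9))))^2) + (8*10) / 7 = 27.40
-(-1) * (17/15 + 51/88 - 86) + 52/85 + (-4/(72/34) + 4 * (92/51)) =-1054885/13464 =-78.35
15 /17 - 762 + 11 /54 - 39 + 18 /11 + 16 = -7899439 /10098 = -782.28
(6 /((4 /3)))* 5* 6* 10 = 1350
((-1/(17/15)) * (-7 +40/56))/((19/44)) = 29040/2261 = 12.84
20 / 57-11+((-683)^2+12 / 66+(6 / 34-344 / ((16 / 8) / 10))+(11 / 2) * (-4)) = 4953628583 / 10659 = 464736.71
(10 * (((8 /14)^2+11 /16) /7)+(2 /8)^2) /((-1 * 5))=-8293 /27440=-0.30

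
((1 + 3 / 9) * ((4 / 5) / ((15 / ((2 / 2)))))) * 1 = 0.07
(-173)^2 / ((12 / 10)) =149645 / 6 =24940.83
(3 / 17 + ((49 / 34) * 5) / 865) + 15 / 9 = 32671 / 17646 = 1.85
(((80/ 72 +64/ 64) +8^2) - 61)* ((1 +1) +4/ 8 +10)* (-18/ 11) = -1150/ 11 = -104.55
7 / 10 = 0.70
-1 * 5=-5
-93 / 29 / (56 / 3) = -279 / 1624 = -0.17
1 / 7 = 0.14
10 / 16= 5 / 8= 0.62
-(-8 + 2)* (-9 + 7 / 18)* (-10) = 1550 / 3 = 516.67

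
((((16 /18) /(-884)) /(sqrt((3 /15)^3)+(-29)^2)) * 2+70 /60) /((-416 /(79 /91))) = -8103633253559 /3328445959046208 - 395 * sqrt(5) /1664222979523104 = -0.00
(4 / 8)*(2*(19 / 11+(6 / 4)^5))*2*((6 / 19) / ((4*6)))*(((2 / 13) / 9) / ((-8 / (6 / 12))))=-0.00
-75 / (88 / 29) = -2175 / 88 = -24.72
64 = 64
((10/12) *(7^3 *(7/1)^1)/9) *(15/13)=60025/234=256.52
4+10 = 14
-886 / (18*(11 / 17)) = -7531 / 99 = -76.07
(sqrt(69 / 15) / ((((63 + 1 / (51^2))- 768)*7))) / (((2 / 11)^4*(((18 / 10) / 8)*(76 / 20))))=-21156245*sqrt(115) / 487765264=-0.47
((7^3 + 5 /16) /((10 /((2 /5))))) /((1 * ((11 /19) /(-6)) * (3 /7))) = -730569 /2200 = -332.08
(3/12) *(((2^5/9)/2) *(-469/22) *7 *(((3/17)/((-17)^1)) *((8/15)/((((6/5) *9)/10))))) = 262640/772497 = 0.34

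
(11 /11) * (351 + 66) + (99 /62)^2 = 1612749 /3844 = 419.55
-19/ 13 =-1.46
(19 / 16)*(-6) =-57 / 8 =-7.12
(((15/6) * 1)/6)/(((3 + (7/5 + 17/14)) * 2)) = 0.04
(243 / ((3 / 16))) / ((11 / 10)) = 12960 / 11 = 1178.18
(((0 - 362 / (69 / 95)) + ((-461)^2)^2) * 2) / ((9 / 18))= 12465588284156 / 69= 180660699770.38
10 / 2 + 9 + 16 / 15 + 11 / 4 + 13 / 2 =1459 / 60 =24.32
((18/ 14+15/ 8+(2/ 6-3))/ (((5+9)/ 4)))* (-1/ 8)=-83/ 4704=-0.02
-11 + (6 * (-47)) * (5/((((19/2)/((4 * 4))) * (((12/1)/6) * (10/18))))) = -40817/19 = -2148.26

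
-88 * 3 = -264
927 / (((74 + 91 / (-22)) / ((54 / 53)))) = 1101276 / 81461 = 13.52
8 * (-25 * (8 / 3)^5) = -6553600 / 243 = -26969.55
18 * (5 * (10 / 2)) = 450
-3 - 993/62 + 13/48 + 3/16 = -13807/744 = -18.56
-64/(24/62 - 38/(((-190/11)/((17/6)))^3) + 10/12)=-77352192000/1677761293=-46.10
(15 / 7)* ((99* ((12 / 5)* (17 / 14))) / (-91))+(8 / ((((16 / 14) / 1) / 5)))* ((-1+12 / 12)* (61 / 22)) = -30294 / 4459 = -6.79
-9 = -9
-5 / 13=-0.38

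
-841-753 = -1594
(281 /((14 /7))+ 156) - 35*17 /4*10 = -1191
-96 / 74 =-48 / 37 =-1.30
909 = 909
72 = 72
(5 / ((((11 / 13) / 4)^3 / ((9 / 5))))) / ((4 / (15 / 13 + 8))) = 2895984 / 1331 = 2175.80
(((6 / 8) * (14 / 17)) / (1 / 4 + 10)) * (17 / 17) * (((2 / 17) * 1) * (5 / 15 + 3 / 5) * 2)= 784 / 59245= 0.01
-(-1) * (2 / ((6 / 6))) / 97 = 2 / 97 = 0.02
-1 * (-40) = 40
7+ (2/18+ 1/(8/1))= 521/72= 7.24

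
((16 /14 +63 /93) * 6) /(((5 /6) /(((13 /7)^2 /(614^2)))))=120159 /1002149617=0.00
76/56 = 19/14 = 1.36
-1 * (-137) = 137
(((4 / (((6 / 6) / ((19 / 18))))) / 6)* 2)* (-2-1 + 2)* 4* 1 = -152 / 27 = -5.63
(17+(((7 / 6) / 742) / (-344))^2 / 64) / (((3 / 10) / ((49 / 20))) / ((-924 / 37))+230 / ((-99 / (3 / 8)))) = -196492879477411517 / 10126496118226944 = -19.40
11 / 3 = 3.67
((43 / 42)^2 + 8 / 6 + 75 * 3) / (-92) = -401101 / 162288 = -2.47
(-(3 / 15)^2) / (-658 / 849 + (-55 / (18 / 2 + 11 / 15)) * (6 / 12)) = 247908 / 22314025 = 0.01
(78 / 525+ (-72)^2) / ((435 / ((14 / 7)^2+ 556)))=14515616 / 2175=6673.85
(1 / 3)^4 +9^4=531442 / 81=6561.01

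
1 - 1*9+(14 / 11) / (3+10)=-1130 / 143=-7.90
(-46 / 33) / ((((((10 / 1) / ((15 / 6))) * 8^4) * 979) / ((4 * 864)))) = -207 / 689216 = -0.00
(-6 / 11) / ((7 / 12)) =-0.94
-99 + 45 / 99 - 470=-6254 / 11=-568.55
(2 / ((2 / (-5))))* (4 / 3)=-20 / 3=-6.67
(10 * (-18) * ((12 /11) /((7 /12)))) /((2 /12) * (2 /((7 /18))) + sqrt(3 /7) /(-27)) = -37791360 /96151 - 233280 * sqrt(21) /96151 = -404.16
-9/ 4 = -2.25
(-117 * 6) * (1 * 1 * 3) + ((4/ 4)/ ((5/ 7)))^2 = -52601/ 25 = -2104.04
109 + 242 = 351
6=6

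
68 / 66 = 34 / 33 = 1.03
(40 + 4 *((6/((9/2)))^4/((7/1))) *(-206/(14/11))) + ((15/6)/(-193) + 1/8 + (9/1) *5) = -1269758251/6128136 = -207.20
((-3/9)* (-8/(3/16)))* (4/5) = 512/45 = 11.38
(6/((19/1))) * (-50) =-15.79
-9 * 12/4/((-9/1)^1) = 3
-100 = -100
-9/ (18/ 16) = -8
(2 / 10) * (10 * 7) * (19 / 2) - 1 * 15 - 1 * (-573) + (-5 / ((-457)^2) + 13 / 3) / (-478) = 103472252992 / 149744733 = 690.99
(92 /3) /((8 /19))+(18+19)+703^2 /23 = 2980411 /138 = 21597.18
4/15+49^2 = 36019/15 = 2401.27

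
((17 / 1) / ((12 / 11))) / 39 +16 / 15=1.47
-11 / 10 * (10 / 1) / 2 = -11 / 2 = -5.50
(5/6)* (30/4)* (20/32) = 125/32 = 3.91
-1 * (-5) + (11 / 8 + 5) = 91 / 8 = 11.38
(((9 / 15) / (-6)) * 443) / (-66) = 0.67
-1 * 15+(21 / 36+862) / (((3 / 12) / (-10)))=-34518.33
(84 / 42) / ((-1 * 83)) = -2 / 83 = -0.02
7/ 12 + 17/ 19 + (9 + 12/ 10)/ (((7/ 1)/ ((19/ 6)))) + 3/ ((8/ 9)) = 151099/ 15960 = 9.47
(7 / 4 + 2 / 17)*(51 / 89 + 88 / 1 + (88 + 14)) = 2154047 / 6052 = 355.92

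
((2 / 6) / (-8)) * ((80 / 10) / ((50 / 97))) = -97 / 150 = -0.65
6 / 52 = 3 / 26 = 0.12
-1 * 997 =-997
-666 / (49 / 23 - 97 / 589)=-338.80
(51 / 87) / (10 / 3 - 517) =-51 / 44689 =-0.00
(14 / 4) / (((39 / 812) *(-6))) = -1421 / 117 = -12.15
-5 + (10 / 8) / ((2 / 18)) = 6.25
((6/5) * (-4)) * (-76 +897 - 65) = -18144/5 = -3628.80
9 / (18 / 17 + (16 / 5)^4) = 0.08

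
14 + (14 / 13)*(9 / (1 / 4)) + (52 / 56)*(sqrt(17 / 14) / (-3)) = 686 / 13- 13*sqrt(238) / 588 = 52.43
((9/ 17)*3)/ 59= 27/ 1003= 0.03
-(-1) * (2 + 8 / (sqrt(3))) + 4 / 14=16 / 7 + 8 * sqrt(3) / 3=6.90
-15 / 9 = -5 / 3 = -1.67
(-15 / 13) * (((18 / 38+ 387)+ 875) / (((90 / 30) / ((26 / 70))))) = -23987 / 133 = -180.35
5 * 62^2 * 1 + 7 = 19227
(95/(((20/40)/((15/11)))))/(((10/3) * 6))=285/22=12.95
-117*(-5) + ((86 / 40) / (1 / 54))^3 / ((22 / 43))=67305130083 / 22000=3059324.09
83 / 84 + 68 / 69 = 1271 / 644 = 1.97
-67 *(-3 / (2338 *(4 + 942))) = 201 / 2211748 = 0.00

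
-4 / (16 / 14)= -7 / 2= -3.50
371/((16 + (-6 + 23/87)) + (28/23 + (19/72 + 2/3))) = 17816904/596089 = 29.89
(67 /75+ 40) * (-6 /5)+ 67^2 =554991 /125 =4439.93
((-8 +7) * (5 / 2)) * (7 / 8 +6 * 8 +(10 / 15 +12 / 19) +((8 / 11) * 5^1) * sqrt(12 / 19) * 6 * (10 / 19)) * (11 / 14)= -1258345 / 12768- 6000 * sqrt(57) / 2527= -116.48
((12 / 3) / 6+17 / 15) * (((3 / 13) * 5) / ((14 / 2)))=27 / 91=0.30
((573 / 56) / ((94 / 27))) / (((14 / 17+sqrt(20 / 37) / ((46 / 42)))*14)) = 5147836011 / 6776494592 -308507211*sqrt(185) / 6776494592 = 0.14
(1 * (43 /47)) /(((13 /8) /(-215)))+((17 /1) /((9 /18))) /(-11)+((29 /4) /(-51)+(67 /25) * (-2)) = -4443701381 /34277100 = -129.64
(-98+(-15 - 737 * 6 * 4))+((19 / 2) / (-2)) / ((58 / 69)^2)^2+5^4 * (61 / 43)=-32941283988769 / 1946437312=-16923.89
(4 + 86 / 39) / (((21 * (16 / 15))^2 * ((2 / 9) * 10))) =1815 / 326144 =0.01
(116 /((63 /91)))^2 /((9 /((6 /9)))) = 4548128 /2187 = 2079.62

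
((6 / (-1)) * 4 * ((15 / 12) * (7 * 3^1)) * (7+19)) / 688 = -4095 / 172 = -23.81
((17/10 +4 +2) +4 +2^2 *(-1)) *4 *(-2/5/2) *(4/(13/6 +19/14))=-6468/925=-6.99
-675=-675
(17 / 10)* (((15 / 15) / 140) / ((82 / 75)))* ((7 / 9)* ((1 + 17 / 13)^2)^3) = 258187500 / 197899169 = 1.30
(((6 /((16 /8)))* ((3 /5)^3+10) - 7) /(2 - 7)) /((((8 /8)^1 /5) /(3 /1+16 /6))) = -50252 /375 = -134.01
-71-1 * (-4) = -67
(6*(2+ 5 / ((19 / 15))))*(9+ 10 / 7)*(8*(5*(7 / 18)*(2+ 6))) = 2639680 / 57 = 46310.18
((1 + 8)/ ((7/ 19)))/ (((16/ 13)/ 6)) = 6669/ 56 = 119.09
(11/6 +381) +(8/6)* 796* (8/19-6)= -210455/38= -5538.29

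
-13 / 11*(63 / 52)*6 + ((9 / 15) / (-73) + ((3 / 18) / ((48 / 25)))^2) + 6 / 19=-52364179283 / 6327383040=-8.28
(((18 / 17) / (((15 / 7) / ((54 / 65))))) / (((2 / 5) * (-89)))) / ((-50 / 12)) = 6804 / 2458625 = 0.00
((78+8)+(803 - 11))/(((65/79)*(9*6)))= 34681/1755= 19.76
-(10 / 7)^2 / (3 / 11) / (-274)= 550 / 20139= 0.03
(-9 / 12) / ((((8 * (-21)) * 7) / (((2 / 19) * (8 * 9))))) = 9 / 1862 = 0.00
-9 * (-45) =405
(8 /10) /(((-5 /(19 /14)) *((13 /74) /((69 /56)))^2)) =-123838371 /11593400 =-10.68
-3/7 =-0.43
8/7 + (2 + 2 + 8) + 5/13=1231/91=13.53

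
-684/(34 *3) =-114/17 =-6.71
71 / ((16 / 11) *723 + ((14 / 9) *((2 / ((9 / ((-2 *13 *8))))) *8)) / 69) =4365009 / 64141040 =0.07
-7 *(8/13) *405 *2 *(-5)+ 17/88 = 19958621/1144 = 17446.35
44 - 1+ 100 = 143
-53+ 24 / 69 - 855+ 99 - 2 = -18645 / 23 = -810.65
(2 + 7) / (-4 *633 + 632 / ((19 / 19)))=-9 / 1900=-0.00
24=24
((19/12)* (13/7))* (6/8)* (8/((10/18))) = 2223/70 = 31.76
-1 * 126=-126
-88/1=-88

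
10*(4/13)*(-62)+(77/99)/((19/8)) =-423352/2223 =-190.44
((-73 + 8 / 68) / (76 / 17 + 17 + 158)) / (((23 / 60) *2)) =-4130 / 7797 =-0.53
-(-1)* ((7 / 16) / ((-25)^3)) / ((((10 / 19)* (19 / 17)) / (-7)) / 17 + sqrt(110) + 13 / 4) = 371853699 / 407082247437500 - 28647703* sqrt(110) / 101770561859375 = -0.00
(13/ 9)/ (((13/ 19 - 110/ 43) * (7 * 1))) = -10621/ 96453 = -0.11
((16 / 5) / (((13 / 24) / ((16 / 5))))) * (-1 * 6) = -36864 / 325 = -113.43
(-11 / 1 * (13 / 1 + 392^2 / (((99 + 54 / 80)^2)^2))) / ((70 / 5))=-36138738187588223 / 3537634644271854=-10.22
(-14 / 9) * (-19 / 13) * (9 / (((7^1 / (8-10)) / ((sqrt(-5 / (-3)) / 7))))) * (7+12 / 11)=-6764 * sqrt(15) / 3003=-8.72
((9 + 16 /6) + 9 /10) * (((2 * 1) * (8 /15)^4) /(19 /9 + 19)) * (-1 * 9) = -772096 /890625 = -0.87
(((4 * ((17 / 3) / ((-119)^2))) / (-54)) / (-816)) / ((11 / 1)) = 1 / 302818824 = 0.00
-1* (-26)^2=-676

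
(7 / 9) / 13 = 7 / 117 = 0.06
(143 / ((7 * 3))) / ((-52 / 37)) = -407 / 84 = -4.85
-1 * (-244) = 244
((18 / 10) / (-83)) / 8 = -9 / 3320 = -0.00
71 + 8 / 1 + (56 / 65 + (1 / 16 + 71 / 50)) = 422989 / 5200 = 81.34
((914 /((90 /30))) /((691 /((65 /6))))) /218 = 29705 /1355742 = 0.02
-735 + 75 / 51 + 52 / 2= -12028 / 17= -707.53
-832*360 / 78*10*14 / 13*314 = -168806400 / 13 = -12985107.69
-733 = -733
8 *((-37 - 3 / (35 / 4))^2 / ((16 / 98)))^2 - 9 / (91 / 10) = 583622928.21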